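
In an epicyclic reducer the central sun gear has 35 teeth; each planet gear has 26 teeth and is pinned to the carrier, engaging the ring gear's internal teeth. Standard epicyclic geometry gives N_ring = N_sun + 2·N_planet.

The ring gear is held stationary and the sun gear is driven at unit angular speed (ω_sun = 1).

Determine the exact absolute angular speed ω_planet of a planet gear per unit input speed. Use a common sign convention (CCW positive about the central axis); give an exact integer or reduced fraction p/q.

-35/52

N_ring = 35 + 2·26 = 87
35(ω_s−ω_c) = −87(ω_r−ω_c),  ω_r=0, ω_s=1
35(1−ω_c) = −87(0−ω_c)  ⇒  122ω_c = 35  ⇒  ω_c = 35/122
sun–planet: 35·(1−35/122) = −26·(ω_p−ω_c)  ⇒  ω_p−ω_c = −(35/26)·(87/122) = -3045/3172
ω_p = 35/122 − 3045/3172 = -35/52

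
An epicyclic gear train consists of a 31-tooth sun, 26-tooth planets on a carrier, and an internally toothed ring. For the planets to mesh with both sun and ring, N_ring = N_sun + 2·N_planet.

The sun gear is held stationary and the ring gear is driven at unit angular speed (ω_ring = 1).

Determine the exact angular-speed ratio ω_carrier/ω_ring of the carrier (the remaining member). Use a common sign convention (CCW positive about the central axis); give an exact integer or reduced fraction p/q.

N_ring = 31 + 2·26 = 83
31(ω_s−ω_c) = −83(ω_r−ω_c),  ω_s=0, ω_r=1
31(0−ω_c) = −83(1−ω_c)  ⇒  114ω_c = 83  ⇒  ω_c = 83/114
ω_c/ω_r = 83/114

83/114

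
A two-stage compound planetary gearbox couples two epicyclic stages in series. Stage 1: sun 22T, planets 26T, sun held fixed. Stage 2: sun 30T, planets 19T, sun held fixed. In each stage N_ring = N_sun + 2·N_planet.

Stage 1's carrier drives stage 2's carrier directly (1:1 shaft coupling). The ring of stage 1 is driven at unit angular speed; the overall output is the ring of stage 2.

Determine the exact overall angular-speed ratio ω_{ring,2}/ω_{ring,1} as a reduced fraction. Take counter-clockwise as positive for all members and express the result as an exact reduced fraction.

1813/1632

Stage 1: N_ring = 22 + 2·26 = 74
Stage 1: 22(ω_s−ω_c) = −74(ω_r−ω_c),  ω_s=0, ω_r=1
Stage 1: 22(0−ω_c) = −74(1−ω_c)  ⇒  96ω_c = 74  ⇒  ω_c = 37/48
  ⇒ ω_c¹/ω_r¹ = 37/48
Stage 2: N_ring = 30 + 2·19 = 68
Stage 2: 30(ω_s−ω_c) = −68(ω_r−ω_c),  ω_s=0, ω_c=1
Stage 2: ω_r = 1 − (30/68)(0−1) = 49/34
  ⇒ ω_r²/ω_c² = 49/34
Coupling ω_c² = ω_c¹ ⇒ overall = 37/48 × 49/34 = 1813/1632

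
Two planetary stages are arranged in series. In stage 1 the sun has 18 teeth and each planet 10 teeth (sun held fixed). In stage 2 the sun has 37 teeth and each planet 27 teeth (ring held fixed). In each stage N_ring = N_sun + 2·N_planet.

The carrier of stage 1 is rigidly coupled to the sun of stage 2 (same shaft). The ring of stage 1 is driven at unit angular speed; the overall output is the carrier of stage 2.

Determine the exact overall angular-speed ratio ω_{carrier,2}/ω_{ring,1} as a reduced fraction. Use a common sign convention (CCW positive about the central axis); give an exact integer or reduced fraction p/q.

Stage 1: N_ring = 18 + 2·10 = 38
Stage 1: 18(ω_s−ω_c) = −38(ω_r−ω_c),  ω_s=0, ω_r=1
Stage 1: 18(0−ω_c) = −38(1−ω_c)  ⇒  56ω_c = 38  ⇒  ω_c = 19/28
  ⇒ ω_c¹/ω_r¹ = 19/28
Stage 2: N_ring = 37 + 2·27 = 91
Stage 2: 37(ω_s−ω_c) = −91(ω_r−ω_c),  ω_r=0, ω_s=1
Stage 2: 37(1−ω_c) = −91(0−ω_c)  ⇒  128ω_c = 37  ⇒  ω_c = 37/128
  ⇒ ω_c²/ω_s² = 37/128
Coupling ω_s² = ω_c¹ ⇒ overall = 19/28 × 37/128 = 703/3584

703/3584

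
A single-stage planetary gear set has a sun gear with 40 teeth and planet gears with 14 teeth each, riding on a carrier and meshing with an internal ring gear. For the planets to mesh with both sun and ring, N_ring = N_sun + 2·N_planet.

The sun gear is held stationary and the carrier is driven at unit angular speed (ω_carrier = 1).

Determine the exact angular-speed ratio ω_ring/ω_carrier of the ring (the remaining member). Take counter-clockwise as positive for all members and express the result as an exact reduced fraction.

27/17

N_ring = 40 + 2·14 = 68
40(ω_s−ω_c) = −68(ω_r−ω_c),  ω_s=0, ω_c=1
ω_r = 1 − (40/68)(0−1) = 27/17
ω_r/ω_c = 27/17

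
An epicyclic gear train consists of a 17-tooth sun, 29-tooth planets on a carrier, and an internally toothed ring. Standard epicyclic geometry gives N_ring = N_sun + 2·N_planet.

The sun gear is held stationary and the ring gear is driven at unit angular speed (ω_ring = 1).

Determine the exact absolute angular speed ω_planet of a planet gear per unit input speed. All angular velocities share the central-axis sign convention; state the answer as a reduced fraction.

75/58

N_ring = 17 + 2·29 = 75
17(ω_s−ω_c) = −75(ω_r−ω_c),  ω_s=0, ω_r=1
17(0−ω_c) = −75(1−ω_c)  ⇒  92ω_c = 75  ⇒  ω_c = 75/92
sun–planet: 17·(0−75/92) = −29·(ω_p−ω_c)  ⇒  ω_p−ω_c = −(17/29)·(-75/92) = 1275/2668
ω_p = 75/92 + 1275/2668 = 75/58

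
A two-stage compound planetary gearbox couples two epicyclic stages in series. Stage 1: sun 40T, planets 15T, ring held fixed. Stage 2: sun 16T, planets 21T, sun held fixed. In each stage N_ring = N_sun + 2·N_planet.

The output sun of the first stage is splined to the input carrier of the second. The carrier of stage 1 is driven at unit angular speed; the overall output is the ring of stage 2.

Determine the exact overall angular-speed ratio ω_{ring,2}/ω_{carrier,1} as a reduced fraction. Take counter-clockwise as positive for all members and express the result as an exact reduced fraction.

407/116

Stage 1: N_ring = 40 + 2·15 = 70
Stage 1: 40(ω_s−ω_c) = −70(ω_r−ω_c),  ω_r=0, ω_c=1
Stage 1: ω_s = 1 − (70/40)(0−1) = 11/4
  ⇒ ω_s¹/ω_c¹ = 11/4
Stage 2: N_ring = 16 + 2·21 = 58
Stage 2: 16(ω_s−ω_c) = −58(ω_r−ω_c),  ω_s=0, ω_c=1
Stage 2: ω_r = 1 − (16/58)(0−1) = 37/29
  ⇒ ω_r²/ω_c² = 37/29
Coupling ω_c² = ω_s¹ ⇒ overall = 11/4 × 37/29 = 407/116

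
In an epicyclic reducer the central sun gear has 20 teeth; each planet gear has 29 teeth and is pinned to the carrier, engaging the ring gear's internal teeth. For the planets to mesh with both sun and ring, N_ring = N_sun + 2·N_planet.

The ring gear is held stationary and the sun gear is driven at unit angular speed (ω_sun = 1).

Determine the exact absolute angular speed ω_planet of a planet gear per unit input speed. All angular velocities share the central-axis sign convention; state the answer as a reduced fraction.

-10/29

N_ring = 20 + 2·29 = 78
20(ω_s−ω_c) = −78(ω_r−ω_c),  ω_r=0, ω_s=1
20(1−ω_c) = −78(0−ω_c)  ⇒  98ω_c = 20  ⇒  ω_c = 10/49
sun–planet: 20·(1−10/49) = −29·(ω_p−ω_c)  ⇒  ω_p−ω_c = −(20/29)·(39/49) = -780/1421
ω_p = 10/49 − 780/1421 = -10/29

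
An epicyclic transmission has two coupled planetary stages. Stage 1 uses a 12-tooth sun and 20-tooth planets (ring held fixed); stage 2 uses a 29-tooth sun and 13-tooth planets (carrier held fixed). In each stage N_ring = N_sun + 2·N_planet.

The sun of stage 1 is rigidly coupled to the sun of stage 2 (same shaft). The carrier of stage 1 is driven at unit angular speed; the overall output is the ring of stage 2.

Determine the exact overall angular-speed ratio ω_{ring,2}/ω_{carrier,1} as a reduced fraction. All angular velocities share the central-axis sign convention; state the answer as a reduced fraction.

Stage 1: N_ring = 12 + 2·20 = 52
Stage 1: 12(ω_s−ω_c) = −52(ω_r−ω_c),  ω_r=0, ω_c=1
Stage 1: ω_s = 1 − (52/12)(0−1) = 16/3
  ⇒ ω_s¹/ω_c¹ = 16/3
Stage 2: N_ring = 29 + 2·13 = 55
Stage 2: 29(ω_s−ω_c) = −55(ω_r−ω_c),  ω_c=0, ω_s=1
Stage 2: ω_r = 0 − (29/55)(1−0) = -29/55
  ⇒ ω_r²/ω_s² = -29/55
Coupling ω_s² = ω_s¹ ⇒ overall = 16/3 × -29/55 = -464/165

-464/165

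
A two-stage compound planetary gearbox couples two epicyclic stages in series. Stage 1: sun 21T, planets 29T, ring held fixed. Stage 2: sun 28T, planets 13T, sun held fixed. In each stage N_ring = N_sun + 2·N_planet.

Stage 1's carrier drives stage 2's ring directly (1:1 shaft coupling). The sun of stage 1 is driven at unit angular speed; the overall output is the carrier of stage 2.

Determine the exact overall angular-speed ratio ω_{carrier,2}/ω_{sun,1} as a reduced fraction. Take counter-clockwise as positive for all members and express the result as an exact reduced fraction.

567/4100

Stage 1: N_ring = 21 + 2·29 = 79
Stage 1: 21(ω_s−ω_c) = −79(ω_r−ω_c),  ω_r=0, ω_s=1
Stage 1: 21(1−ω_c) = −79(0−ω_c)  ⇒  100ω_c = 21  ⇒  ω_c = 21/100
  ⇒ ω_c¹/ω_s¹ = 21/100
Stage 2: N_ring = 28 + 2·13 = 54
Stage 2: 28(ω_s−ω_c) = −54(ω_r−ω_c),  ω_s=0, ω_r=1
Stage 2: 28(0−ω_c) = −54(1−ω_c)  ⇒  82ω_c = 54  ⇒  ω_c = 27/41
  ⇒ ω_c²/ω_r² = 27/41
Coupling ω_r² = ω_c¹ ⇒ overall = 21/100 × 27/41 = 567/4100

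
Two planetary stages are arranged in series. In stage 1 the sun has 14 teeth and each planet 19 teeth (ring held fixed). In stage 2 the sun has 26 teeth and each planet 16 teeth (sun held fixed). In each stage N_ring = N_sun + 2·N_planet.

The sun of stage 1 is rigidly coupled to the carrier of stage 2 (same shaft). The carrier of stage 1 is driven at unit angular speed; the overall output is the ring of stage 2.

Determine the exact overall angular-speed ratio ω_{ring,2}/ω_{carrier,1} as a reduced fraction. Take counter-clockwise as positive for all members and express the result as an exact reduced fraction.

Stage 1: N_ring = 14 + 2·19 = 52
Stage 1: 14(ω_s−ω_c) = −52(ω_r−ω_c),  ω_r=0, ω_c=1
Stage 1: ω_s = 1 − (52/14)(0−1) = 33/7
  ⇒ ω_s¹/ω_c¹ = 33/7
Stage 2: N_ring = 26 + 2·16 = 58
Stage 2: 26(ω_s−ω_c) = −58(ω_r−ω_c),  ω_s=0, ω_c=1
Stage 2: ω_r = 1 − (26/58)(0−1) = 42/29
  ⇒ ω_r²/ω_c² = 42/29
Coupling ω_c² = ω_s¹ ⇒ overall = 33/7 × 42/29 = 198/29

198/29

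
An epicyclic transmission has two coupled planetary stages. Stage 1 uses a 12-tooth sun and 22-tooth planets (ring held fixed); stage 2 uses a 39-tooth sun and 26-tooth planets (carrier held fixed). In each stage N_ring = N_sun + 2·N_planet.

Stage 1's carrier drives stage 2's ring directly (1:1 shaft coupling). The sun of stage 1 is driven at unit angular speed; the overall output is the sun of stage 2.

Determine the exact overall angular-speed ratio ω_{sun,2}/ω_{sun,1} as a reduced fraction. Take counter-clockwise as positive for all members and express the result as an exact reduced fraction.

Stage 1: N_ring = 12 + 2·22 = 56
Stage 1: 12(ω_s−ω_c) = −56(ω_r−ω_c),  ω_r=0, ω_s=1
Stage 1: 12(1−ω_c) = −56(0−ω_c)  ⇒  68ω_c = 12  ⇒  ω_c = 3/17
  ⇒ ω_c¹/ω_s¹ = 3/17
Stage 2: N_ring = 39 + 2·26 = 91
Stage 2: 39(ω_s−ω_c) = −91(ω_r−ω_c),  ω_c=0, ω_r=1
Stage 2: ω_s = 0 − (91/39)(1−0) = -7/3
  ⇒ ω_s²/ω_r² = -7/3
Coupling ω_r² = ω_c¹ ⇒ overall = 3/17 × -7/3 = -7/17

-7/17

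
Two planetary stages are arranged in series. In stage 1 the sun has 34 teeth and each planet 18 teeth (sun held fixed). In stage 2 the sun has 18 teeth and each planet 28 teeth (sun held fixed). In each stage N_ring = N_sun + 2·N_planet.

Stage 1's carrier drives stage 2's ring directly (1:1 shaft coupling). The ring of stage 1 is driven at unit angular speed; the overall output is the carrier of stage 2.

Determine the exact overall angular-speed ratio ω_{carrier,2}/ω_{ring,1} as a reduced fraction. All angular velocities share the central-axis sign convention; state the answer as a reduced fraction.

1295/2392

Stage 1: N_ring = 34 + 2·18 = 70
Stage 1: 34(ω_s−ω_c) = −70(ω_r−ω_c),  ω_s=0, ω_r=1
Stage 1: 34(0−ω_c) = −70(1−ω_c)  ⇒  104ω_c = 70  ⇒  ω_c = 35/52
  ⇒ ω_c¹/ω_r¹ = 35/52
Stage 2: N_ring = 18 + 2·28 = 74
Stage 2: 18(ω_s−ω_c) = −74(ω_r−ω_c),  ω_s=0, ω_r=1
Stage 2: 18(0−ω_c) = −74(1−ω_c)  ⇒  92ω_c = 74  ⇒  ω_c = 37/46
  ⇒ ω_c²/ω_r² = 37/46
Coupling ω_r² = ω_c¹ ⇒ overall = 35/52 × 37/46 = 1295/2392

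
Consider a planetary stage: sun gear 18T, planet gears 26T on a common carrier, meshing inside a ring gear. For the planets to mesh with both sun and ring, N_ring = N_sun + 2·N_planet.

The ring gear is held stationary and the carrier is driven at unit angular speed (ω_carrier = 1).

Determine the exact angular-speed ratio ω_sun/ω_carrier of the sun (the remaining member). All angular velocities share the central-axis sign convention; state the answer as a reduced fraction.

N_ring = 18 + 2·26 = 70
18(ω_s−ω_c) = −70(ω_r−ω_c),  ω_r=0, ω_c=1
ω_s = 1 − (70/18)(0−1) = 44/9
ω_s/ω_c = 44/9

44/9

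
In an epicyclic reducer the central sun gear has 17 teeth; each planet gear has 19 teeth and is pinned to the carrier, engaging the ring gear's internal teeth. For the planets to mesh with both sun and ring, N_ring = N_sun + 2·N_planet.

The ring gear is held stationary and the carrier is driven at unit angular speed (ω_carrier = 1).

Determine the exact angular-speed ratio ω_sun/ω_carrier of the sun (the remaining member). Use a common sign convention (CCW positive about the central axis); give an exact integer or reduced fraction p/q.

72/17

N_ring = 17 + 2·19 = 55
17(ω_s−ω_c) = −55(ω_r−ω_c),  ω_r=0, ω_c=1
ω_s = 1 − (55/17)(0−1) = 72/17
ω_s/ω_c = 72/17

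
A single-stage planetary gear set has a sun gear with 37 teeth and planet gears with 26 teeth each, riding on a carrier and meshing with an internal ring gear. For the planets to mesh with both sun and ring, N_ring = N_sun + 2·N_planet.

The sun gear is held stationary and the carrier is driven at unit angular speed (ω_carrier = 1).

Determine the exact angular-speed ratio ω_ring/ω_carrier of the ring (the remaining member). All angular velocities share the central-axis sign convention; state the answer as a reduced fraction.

N_ring = 37 + 2·26 = 89
37(ω_s−ω_c) = −89(ω_r−ω_c),  ω_s=0, ω_c=1
ω_r = 1 − (37/89)(0−1) = 126/89
ω_r/ω_c = 126/89

126/89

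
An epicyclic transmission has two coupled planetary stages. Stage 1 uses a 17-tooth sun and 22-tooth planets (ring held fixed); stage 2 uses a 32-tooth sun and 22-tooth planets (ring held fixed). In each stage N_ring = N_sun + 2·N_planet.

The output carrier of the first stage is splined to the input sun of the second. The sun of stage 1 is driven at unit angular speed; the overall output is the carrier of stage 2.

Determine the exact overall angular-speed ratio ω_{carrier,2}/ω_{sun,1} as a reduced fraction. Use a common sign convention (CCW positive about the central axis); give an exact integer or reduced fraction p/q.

Stage 1: N_ring = 17 + 2·22 = 61
Stage 1: 17(ω_s−ω_c) = −61(ω_r−ω_c),  ω_r=0, ω_s=1
Stage 1: 17(1−ω_c) = −61(0−ω_c)  ⇒  78ω_c = 17  ⇒  ω_c = 17/78
  ⇒ ω_c¹/ω_s¹ = 17/78
Stage 2: N_ring = 32 + 2·22 = 76
Stage 2: 32(ω_s−ω_c) = −76(ω_r−ω_c),  ω_r=0, ω_s=1
Stage 2: 32(1−ω_c) = −76(0−ω_c)  ⇒  108ω_c = 32  ⇒  ω_c = 8/27
  ⇒ ω_c²/ω_s² = 8/27
Coupling ω_s² = ω_c¹ ⇒ overall = 17/78 × 8/27 = 68/1053

68/1053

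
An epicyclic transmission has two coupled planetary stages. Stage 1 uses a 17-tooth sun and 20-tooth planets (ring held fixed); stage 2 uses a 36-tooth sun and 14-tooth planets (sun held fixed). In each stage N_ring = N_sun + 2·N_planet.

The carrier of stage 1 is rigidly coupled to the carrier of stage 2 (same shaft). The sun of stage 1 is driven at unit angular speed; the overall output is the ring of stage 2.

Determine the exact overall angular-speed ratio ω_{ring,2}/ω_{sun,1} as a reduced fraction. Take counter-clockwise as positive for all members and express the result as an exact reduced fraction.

Stage 1: N_ring = 17 + 2·20 = 57
Stage 1: 17(ω_s−ω_c) = −57(ω_r−ω_c),  ω_r=0, ω_s=1
Stage 1: 17(1−ω_c) = −57(0−ω_c)  ⇒  74ω_c = 17  ⇒  ω_c = 17/74
  ⇒ ω_c¹/ω_s¹ = 17/74
Stage 2: N_ring = 36 + 2·14 = 64
Stage 2: 36(ω_s−ω_c) = −64(ω_r−ω_c),  ω_s=0, ω_c=1
Stage 2: ω_r = 1 − (36/64)(0−1) = 25/16
  ⇒ ω_r²/ω_c² = 25/16
Coupling ω_c² = ω_c¹ ⇒ overall = 17/74 × 25/16 = 425/1184

425/1184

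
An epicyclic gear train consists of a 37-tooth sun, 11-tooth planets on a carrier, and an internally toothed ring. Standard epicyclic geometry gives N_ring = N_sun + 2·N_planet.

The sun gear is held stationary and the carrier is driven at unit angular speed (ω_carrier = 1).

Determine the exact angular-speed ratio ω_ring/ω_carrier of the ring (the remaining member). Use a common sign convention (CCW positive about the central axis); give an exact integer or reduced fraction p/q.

N_ring = 37 + 2·11 = 59
37(ω_s−ω_c) = −59(ω_r−ω_c),  ω_s=0, ω_c=1
ω_r = 1 − (37/59)(0−1) = 96/59
ω_r/ω_c = 96/59

96/59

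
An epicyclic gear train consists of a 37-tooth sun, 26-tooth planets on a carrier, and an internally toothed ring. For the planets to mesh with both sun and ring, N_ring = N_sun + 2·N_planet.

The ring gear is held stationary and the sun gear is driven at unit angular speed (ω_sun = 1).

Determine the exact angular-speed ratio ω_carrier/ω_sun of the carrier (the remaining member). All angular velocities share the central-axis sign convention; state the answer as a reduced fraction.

N_ring = 37 + 2·26 = 89
37(ω_s−ω_c) = −89(ω_r−ω_c),  ω_r=0, ω_s=1
37(1−ω_c) = −89(0−ω_c)  ⇒  126ω_c = 37  ⇒  ω_c = 37/126
ω_c/ω_s = 37/126

37/126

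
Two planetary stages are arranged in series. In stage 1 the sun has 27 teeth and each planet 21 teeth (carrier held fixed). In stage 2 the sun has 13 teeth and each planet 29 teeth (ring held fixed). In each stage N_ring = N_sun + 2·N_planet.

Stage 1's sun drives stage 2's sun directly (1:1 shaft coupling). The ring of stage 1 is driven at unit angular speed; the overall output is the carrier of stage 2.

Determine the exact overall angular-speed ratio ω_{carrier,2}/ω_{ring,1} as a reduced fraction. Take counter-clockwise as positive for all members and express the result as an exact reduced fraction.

Stage 1: N_ring = 27 + 2·21 = 69
Stage 1: 27(ω_s−ω_c) = −69(ω_r−ω_c),  ω_c=0, ω_r=1
Stage 1: ω_s = 0 − (69/27)(1−0) = -23/9
  ⇒ ω_s¹/ω_r¹ = -23/9
Stage 2: N_ring = 13 + 2·29 = 71
Stage 2: 13(ω_s−ω_c) = −71(ω_r−ω_c),  ω_r=0, ω_s=1
Stage 2: 13(1−ω_c) = −71(0−ω_c)  ⇒  84ω_c = 13  ⇒  ω_c = 13/84
  ⇒ ω_c²/ω_s² = 13/84
Coupling ω_s² = ω_s¹ ⇒ overall = -23/9 × 13/84 = -299/756

-299/756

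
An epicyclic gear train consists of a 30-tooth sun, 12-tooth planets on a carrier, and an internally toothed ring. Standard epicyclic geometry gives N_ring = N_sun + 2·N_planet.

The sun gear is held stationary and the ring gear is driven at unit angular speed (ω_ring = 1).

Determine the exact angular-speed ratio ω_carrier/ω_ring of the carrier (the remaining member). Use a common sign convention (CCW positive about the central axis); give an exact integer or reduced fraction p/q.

N_ring = 30 + 2·12 = 54
30(ω_s−ω_c) = −54(ω_r−ω_c),  ω_s=0, ω_r=1
30(0−ω_c) = −54(1−ω_c)  ⇒  84ω_c = 54  ⇒  ω_c = 9/14
ω_c/ω_r = 9/14

9/14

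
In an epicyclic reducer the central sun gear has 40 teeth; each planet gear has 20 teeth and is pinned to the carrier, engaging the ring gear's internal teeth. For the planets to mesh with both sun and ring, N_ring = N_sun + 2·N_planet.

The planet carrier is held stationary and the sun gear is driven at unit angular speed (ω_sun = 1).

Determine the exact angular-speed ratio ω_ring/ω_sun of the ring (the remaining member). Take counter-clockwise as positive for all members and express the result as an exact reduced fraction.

N_ring = 40 + 2·20 = 80
40(ω_s−ω_c) = −80(ω_r−ω_c),  ω_c=0, ω_s=1
ω_r = 0 − (40/80)(1−0) = -1/2
ω_r/ω_s = -1/2

-1/2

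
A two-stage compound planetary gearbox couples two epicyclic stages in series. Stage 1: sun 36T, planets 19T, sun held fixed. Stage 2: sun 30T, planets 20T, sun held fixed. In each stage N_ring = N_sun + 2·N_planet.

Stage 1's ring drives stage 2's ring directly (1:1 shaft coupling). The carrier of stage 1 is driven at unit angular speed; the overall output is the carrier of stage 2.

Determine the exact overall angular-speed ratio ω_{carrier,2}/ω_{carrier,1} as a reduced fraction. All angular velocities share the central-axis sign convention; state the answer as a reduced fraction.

Stage 1: N_ring = 36 + 2·19 = 74
Stage 1: 36(ω_s−ω_c) = −74(ω_r−ω_c),  ω_s=0, ω_c=1
Stage 1: ω_r = 1 − (36/74)(0−1) = 55/37
  ⇒ ω_r¹/ω_c¹ = 55/37
Stage 2: N_ring = 30 + 2·20 = 70
Stage 2: 30(ω_s−ω_c) = −70(ω_r−ω_c),  ω_s=0, ω_r=1
Stage 2: 30(0−ω_c) = −70(1−ω_c)  ⇒  100ω_c = 70  ⇒  ω_c = 7/10
  ⇒ ω_c²/ω_r² = 7/10
Coupling ω_r² = ω_r¹ ⇒ overall = 55/37 × 7/10 = 77/74

77/74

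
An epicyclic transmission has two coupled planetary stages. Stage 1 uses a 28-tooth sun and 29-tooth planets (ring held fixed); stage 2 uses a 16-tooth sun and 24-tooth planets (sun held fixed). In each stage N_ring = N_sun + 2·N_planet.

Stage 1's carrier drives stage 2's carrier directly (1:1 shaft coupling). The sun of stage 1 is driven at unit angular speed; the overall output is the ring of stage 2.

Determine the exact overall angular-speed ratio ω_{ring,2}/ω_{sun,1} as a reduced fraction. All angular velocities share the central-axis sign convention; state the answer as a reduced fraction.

Stage 1: N_ring = 28 + 2·29 = 86
Stage 1: 28(ω_s−ω_c) = −86(ω_r−ω_c),  ω_r=0, ω_s=1
Stage 1: 28(1−ω_c) = −86(0−ω_c)  ⇒  114ω_c = 28  ⇒  ω_c = 14/57
  ⇒ ω_c¹/ω_s¹ = 14/57
Stage 2: N_ring = 16 + 2·24 = 64
Stage 2: 16(ω_s−ω_c) = −64(ω_r−ω_c),  ω_s=0, ω_c=1
Stage 2: ω_r = 1 − (16/64)(0−1) = 5/4
  ⇒ ω_r²/ω_c² = 5/4
Coupling ω_c² = ω_c¹ ⇒ overall = 14/57 × 5/4 = 35/114

35/114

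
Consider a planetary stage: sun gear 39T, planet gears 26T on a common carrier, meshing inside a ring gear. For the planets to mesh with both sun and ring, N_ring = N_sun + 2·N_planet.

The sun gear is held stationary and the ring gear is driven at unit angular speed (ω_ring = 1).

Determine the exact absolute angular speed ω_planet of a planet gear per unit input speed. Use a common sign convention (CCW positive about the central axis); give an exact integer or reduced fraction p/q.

7/4

N_ring = 39 + 2·26 = 91
39(ω_s−ω_c) = −91(ω_r−ω_c),  ω_s=0, ω_r=1
39(0−ω_c) = −91(1−ω_c)  ⇒  130ω_c = 91  ⇒  ω_c = 7/10
sun–planet: 39·(0−7/10) = −26·(ω_p−ω_c)  ⇒  ω_p−ω_c = −(39/26)·(-7/10) = 21/20
ω_p = 7/10 + 21/20 = 7/4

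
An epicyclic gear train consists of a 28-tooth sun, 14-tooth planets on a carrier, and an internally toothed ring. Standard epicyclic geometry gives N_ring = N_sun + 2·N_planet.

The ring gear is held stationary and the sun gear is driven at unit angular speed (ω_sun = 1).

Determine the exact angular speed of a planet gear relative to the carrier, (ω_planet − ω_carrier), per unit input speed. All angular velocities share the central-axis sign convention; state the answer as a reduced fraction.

-4/3

N_ring = 28 + 2·14 = 56
28(ω_s−ω_c) = −56(ω_r−ω_c),  ω_r=0, ω_s=1
28(1−ω_c) = −56(0−ω_c)  ⇒  84ω_c = 28  ⇒  ω_c = 1/3
sun–planet: 28·(1−1/3) = −14·(ω_p−ω_c)  ⇒  ω_p−ω_c = −(28/14)·(2/3) = -4/3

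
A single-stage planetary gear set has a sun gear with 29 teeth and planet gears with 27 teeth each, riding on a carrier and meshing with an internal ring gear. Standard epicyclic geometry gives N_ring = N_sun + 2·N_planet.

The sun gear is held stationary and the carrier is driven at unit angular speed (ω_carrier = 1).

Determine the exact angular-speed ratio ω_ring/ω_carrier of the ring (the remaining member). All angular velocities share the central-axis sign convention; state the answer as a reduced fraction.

112/83

N_ring = 29 + 2·27 = 83
29(ω_s−ω_c) = −83(ω_r−ω_c),  ω_s=0, ω_c=1
ω_r = 1 − (29/83)(0−1) = 112/83
ω_r/ω_c = 112/83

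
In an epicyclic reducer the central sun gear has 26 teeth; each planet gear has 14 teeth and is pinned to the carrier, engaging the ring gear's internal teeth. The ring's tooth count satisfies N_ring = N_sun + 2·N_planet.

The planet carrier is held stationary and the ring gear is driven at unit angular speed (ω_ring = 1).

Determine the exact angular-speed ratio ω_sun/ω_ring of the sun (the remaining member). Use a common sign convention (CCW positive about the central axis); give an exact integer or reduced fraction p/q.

N_ring = 26 + 2·14 = 54
26(ω_s−ω_c) = −54(ω_r−ω_c),  ω_c=0, ω_r=1
ω_s = 0 − (54/26)(1−0) = -27/13
ω_s/ω_r = -27/13

-27/13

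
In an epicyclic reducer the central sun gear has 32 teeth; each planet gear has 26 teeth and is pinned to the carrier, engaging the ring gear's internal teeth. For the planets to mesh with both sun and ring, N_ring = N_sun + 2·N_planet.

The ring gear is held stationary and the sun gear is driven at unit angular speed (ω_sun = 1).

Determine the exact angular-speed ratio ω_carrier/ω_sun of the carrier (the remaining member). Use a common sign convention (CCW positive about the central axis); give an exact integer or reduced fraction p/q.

N_ring = 32 + 2·26 = 84
32(ω_s−ω_c) = −84(ω_r−ω_c),  ω_r=0, ω_s=1
32(1−ω_c) = −84(0−ω_c)  ⇒  116ω_c = 32  ⇒  ω_c = 8/29
ω_c/ω_s = 8/29

8/29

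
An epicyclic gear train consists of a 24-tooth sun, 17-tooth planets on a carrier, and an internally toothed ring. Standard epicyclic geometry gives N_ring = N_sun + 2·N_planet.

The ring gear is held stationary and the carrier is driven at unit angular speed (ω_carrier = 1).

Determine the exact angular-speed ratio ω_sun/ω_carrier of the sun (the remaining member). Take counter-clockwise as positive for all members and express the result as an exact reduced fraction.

N_ring = 24 + 2·17 = 58
24(ω_s−ω_c) = −58(ω_r−ω_c),  ω_r=0, ω_c=1
ω_s = 1 − (58/24)(0−1) = 41/12
ω_s/ω_c = 41/12

41/12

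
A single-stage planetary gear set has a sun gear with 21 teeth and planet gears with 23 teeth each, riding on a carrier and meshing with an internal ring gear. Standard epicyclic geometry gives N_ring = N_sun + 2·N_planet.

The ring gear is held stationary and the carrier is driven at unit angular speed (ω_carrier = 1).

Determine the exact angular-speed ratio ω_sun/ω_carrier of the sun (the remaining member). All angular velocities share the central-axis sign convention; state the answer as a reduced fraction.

N_ring = 21 + 2·23 = 67
21(ω_s−ω_c) = −67(ω_r−ω_c),  ω_r=0, ω_c=1
ω_s = 1 − (67/21)(0−1) = 88/21
ω_s/ω_c = 88/21

88/21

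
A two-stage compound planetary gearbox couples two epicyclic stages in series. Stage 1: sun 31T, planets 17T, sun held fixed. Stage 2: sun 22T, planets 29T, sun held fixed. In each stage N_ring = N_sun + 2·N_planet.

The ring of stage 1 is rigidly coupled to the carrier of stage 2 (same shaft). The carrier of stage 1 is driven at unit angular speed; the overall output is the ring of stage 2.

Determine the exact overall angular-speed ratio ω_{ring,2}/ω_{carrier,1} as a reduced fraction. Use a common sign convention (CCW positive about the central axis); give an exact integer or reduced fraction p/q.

612/325

Stage 1: N_ring = 31 + 2·17 = 65
Stage 1: 31(ω_s−ω_c) = −65(ω_r−ω_c),  ω_s=0, ω_c=1
Stage 1: ω_r = 1 − (31/65)(0−1) = 96/65
  ⇒ ω_r¹/ω_c¹ = 96/65
Stage 2: N_ring = 22 + 2·29 = 80
Stage 2: 22(ω_s−ω_c) = −80(ω_r−ω_c),  ω_s=0, ω_c=1
Stage 2: ω_r = 1 − (22/80)(0−1) = 51/40
  ⇒ ω_r²/ω_c² = 51/40
Coupling ω_c² = ω_r¹ ⇒ overall = 96/65 × 51/40 = 612/325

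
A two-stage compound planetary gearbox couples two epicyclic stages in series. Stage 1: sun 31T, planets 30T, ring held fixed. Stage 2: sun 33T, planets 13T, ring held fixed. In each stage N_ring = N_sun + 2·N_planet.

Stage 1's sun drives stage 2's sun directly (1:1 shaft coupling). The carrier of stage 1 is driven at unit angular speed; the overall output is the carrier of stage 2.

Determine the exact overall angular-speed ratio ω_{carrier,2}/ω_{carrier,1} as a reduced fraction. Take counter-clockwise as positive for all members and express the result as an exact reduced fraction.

2013/1426

Stage 1: N_ring = 31 + 2·30 = 91
Stage 1: 31(ω_s−ω_c) = −91(ω_r−ω_c),  ω_r=0, ω_c=1
Stage 1: ω_s = 1 − (91/31)(0−1) = 122/31
  ⇒ ω_s¹/ω_c¹ = 122/31
Stage 2: N_ring = 33 + 2·13 = 59
Stage 2: 33(ω_s−ω_c) = −59(ω_r−ω_c),  ω_r=0, ω_s=1
Stage 2: 33(1−ω_c) = −59(0−ω_c)  ⇒  92ω_c = 33  ⇒  ω_c = 33/92
  ⇒ ω_c²/ω_s² = 33/92
Coupling ω_s² = ω_s¹ ⇒ overall = 122/31 × 33/92 = 2013/1426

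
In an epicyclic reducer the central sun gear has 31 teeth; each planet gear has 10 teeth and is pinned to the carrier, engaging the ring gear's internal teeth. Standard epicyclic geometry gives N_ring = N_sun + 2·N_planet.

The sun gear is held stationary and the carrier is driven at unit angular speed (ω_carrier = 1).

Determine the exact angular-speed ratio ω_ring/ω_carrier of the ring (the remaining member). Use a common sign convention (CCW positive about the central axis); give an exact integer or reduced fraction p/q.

82/51

N_ring = 31 + 2·10 = 51
31(ω_s−ω_c) = −51(ω_r−ω_c),  ω_s=0, ω_c=1
ω_r = 1 − (31/51)(0−1) = 82/51
ω_r/ω_c = 82/51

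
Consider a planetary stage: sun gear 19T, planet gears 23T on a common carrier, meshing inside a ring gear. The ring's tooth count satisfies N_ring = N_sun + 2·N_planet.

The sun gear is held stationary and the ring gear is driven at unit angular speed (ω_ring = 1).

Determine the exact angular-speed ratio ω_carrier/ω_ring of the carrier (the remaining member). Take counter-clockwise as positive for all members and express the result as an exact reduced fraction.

65/84

N_ring = 19 + 2·23 = 65
19(ω_s−ω_c) = −65(ω_r−ω_c),  ω_s=0, ω_r=1
19(0−ω_c) = −65(1−ω_c)  ⇒  84ω_c = 65  ⇒  ω_c = 65/84
ω_c/ω_r = 65/84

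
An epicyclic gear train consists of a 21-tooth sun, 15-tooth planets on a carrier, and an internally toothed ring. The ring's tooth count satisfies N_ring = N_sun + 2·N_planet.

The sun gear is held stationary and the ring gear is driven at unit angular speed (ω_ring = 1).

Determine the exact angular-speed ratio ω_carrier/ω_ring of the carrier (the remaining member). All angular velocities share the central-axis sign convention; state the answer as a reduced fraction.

N_ring = 21 + 2·15 = 51
21(ω_s−ω_c) = −51(ω_r−ω_c),  ω_s=0, ω_r=1
21(0−ω_c) = −51(1−ω_c)  ⇒  72ω_c = 51  ⇒  ω_c = 17/24
ω_c/ω_r = 17/24

17/24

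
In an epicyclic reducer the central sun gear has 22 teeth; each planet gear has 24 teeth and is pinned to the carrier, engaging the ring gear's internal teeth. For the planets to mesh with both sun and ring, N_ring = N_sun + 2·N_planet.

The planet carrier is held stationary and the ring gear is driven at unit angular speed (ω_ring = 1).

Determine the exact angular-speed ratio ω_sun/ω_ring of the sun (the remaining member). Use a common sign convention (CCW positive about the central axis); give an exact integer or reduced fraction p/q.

-35/11

N_ring = 22 + 2·24 = 70
22(ω_s−ω_c) = −70(ω_r−ω_c),  ω_c=0, ω_r=1
ω_s = 0 − (70/22)(1−0) = -35/11
ω_s/ω_r = -35/11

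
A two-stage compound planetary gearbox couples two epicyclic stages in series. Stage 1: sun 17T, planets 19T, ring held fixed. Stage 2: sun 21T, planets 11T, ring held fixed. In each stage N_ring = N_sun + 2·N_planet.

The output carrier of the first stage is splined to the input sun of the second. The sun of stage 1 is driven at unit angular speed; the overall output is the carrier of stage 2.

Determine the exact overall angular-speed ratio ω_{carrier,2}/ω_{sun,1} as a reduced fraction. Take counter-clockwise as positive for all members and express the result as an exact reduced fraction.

119/1536

Stage 1: N_ring = 17 + 2·19 = 55
Stage 1: 17(ω_s−ω_c) = −55(ω_r−ω_c),  ω_r=0, ω_s=1
Stage 1: 17(1−ω_c) = −55(0−ω_c)  ⇒  72ω_c = 17  ⇒  ω_c = 17/72
  ⇒ ω_c¹/ω_s¹ = 17/72
Stage 2: N_ring = 21 + 2·11 = 43
Stage 2: 21(ω_s−ω_c) = −43(ω_r−ω_c),  ω_r=0, ω_s=1
Stage 2: 21(1−ω_c) = −43(0−ω_c)  ⇒  64ω_c = 21  ⇒  ω_c = 21/64
  ⇒ ω_c²/ω_s² = 21/64
Coupling ω_s² = ω_c¹ ⇒ overall = 17/72 × 21/64 = 119/1536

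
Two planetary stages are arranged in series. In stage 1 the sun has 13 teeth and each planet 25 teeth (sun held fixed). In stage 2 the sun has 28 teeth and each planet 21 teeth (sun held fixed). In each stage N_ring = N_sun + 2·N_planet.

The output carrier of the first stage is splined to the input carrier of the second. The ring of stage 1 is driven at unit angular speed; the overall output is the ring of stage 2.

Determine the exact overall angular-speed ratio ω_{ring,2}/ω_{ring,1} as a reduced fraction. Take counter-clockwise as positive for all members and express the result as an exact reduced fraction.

441/380

Stage 1: N_ring = 13 + 2·25 = 63
Stage 1: 13(ω_s−ω_c) = −63(ω_r−ω_c),  ω_s=0, ω_r=1
Stage 1: 13(0−ω_c) = −63(1−ω_c)  ⇒  76ω_c = 63  ⇒  ω_c = 63/76
  ⇒ ω_c¹/ω_r¹ = 63/76
Stage 2: N_ring = 28 + 2·21 = 70
Stage 2: 28(ω_s−ω_c) = −70(ω_r−ω_c),  ω_s=0, ω_c=1
Stage 2: ω_r = 1 − (28/70)(0−1) = 7/5
  ⇒ ω_r²/ω_c² = 7/5
Coupling ω_c² = ω_c¹ ⇒ overall = 63/76 × 7/5 = 441/380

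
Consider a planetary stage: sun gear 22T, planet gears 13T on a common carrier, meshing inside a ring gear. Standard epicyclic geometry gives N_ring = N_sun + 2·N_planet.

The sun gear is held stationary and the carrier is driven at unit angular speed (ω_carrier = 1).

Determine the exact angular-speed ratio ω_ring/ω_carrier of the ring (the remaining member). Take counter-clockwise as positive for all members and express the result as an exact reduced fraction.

N_ring = 22 + 2·13 = 48
22(ω_s−ω_c) = −48(ω_r−ω_c),  ω_s=0, ω_c=1
ω_r = 1 − (22/48)(0−1) = 35/24
ω_r/ω_c = 35/24

35/24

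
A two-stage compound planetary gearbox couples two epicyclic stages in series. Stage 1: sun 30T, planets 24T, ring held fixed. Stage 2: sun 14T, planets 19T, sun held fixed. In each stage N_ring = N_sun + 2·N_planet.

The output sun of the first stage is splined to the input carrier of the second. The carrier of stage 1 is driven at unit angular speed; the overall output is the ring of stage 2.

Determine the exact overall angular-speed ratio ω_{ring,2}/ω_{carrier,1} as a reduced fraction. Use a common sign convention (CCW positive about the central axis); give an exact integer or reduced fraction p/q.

Stage 1: N_ring = 30 + 2·24 = 78
Stage 1: 30(ω_s−ω_c) = −78(ω_r−ω_c),  ω_r=0, ω_c=1
Stage 1: ω_s = 1 − (78/30)(0−1) = 18/5
  ⇒ ω_s¹/ω_c¹ = 18/5
Stage 2: N_ring = 14 + 2·19 = 52
Stage 2: 14(ω_s−ω_c) = −52(ω_r−ω_c),  ω_s=0, ω_c=1
Stage 2: ω_r = 1 − (14/52)(0−1) = 33/26
  ⇒ ω_r²/ω_c² = 33/26
Coupling ω_c² = ω_s¹ ⇒ overall = 18/5 × 33/26 = 297/65

297/65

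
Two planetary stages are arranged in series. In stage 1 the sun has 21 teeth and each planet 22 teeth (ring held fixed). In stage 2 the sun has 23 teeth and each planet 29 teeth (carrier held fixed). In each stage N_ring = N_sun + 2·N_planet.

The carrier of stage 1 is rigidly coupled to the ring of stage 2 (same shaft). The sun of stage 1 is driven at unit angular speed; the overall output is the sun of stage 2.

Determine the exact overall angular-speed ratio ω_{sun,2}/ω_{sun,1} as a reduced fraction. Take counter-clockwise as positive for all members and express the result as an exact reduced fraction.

-1701/1978

Stage 1: N_ring = 21 + 2·22 = 65
Stage 1: 21(ω_s−ω_c) = −65(ω_r−ω_c),  ω_r=0, ω_s=1
Stage 1: 21(1−ω_c) = −65(0−ω_c)  ⇒  86ω_c = 21  ⇒  ω_c = 21/86
  ⇒ ω_c¹/ω_s¹ = 21/86
Stage 2: N_ring = 23 + 2·29 = 81
Stage 2: 23(ω_s−ω_c) = −81(ω_r−ω_c),  ω_c=0, ω_r=1
Stage 2: ω_s = 0 − (81/23)(1−0) = -81/23
  ⇒ ω_s²/ω_r² = -81/23
Coupling ω_r² = ω_c¹ ⇒ overall = 21/86 × -81/23 = -1701/1978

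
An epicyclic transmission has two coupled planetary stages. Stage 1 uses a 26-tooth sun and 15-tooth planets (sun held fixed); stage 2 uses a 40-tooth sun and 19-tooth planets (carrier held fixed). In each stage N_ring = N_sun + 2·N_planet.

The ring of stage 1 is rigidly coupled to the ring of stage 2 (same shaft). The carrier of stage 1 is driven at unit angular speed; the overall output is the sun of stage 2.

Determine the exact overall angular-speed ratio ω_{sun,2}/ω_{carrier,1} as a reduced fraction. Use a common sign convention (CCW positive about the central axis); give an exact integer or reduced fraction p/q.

-1599/560

Stage 1: N_ring = 26 + 2·15 = 56
Stage 1: 26(ω_s−ω_c) = −56(ω_r−ω_c),  ω_s=0, ω_c=1
Stage 1: ω_r = 1 − (26/56)(0−1) = 41/28
  ⇒ ω_r¹/ω_c¹ = 41/28
Stage 2: N_ring = 40 + 2·19 = 78
Stage 2: 40(ω_s−ω_c) = −78(ω_r−ω_c),  ω_c=0, ω_r=1
Stage 2: ω_s = 0 − (78/40)(1−0) = -39/20
  ⇒ ω_s²/ω_r² = -39/20
Coupling ω_r² = ω_r¹ ⇒ overall = 41/28 × -39/20 = -1599/560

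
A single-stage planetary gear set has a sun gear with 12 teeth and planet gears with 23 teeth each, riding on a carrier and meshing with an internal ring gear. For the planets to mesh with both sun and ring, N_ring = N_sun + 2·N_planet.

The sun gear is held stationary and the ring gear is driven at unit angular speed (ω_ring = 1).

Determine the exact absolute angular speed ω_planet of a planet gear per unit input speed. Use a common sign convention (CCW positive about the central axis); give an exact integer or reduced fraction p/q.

29/23

N_ring = 12 + 2·23 = 58
12(ω_s−ω_c) = −58(ω_r−ω_c),  ω_s=0, ω_r=1
12(0−ω_c) = −58(1−ω_c)  ⇒  70ω_c = 58  ⇒  ω_c = 29/35
sun–planet: 12·(0−29/35) = −23·(ω_p−ω_c)  ⇒  ω_p−ω_c = −(12/23)·(-29/35) = 348/805
ω_p = 29/35 + 348/805 = 29/23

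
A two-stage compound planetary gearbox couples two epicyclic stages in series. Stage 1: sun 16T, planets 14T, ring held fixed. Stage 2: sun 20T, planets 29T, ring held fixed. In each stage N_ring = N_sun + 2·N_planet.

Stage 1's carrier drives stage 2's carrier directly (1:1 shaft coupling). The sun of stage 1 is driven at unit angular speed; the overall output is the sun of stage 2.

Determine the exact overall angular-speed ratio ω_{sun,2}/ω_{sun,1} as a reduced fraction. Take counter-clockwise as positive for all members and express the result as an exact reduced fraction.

98/75

Stage 1: N_ring = 16 + 2·14 = 44
Stage 1: 16(ω_s−ω_c) = −44(ω_r−ω_c),  ω_r=0, ω_s=1
Stage 1: 16(1−ω_c) = −44(0−ω_c)  ⇒  60ω_c = 16  ⇒  ω_c = 4/15
  ⇒ ω_c¹/ω_s¹ = 4/15
Stage 2: N_ring = 20 + 2·29 = 78
Stage 2: 20(ω_s−ω_c) = −78(ω_r−ω_c),  ω_r=0, ω_c=1
Stage 2: ω_s = 1 − (78/20)(0−1) = 49/10
  ⇒ ω_s²/ω_c² = 49/10
Coupling ω_c² = ω_c¹ ⇒ overall = 4/15 × 49/10 = 98/75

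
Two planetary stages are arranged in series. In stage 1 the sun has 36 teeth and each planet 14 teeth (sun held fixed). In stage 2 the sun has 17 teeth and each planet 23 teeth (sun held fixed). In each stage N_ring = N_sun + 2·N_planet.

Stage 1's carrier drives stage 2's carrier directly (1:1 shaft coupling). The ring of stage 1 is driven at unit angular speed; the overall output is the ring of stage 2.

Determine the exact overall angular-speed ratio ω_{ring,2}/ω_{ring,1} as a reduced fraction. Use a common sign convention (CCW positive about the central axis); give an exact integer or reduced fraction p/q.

256/315

Stage 1: N_ring = 36 + 2·14 = 64
Stage 1: 36(ω_s−ω_c) = −64(ω_r−ω_c),  ω_s=0, ω_r=1
Stage 1: 36(0−ω_c) = −64(1−ω_c)  ⇒  100ω_c = 64  ⇒  ω_c = 16/25
  ⇒ ω_c¹/ω_r¹ = 16/25
Stage 2: N_ring = 17 + 2·23 = 63
Stage 2: 17(ω_s−ω_c) = −63(ω_r−ω_c),  ω_s=0, ω_c=1
Stage 2: ω_r = 1 − (17/63)(0−1) = 80/63
  ⇒ ω_r²/ω_c² = 80/63
Coupling ω_c² = ω_c¹ ⇒ overall = 16/25 × 80/63 = 256/315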